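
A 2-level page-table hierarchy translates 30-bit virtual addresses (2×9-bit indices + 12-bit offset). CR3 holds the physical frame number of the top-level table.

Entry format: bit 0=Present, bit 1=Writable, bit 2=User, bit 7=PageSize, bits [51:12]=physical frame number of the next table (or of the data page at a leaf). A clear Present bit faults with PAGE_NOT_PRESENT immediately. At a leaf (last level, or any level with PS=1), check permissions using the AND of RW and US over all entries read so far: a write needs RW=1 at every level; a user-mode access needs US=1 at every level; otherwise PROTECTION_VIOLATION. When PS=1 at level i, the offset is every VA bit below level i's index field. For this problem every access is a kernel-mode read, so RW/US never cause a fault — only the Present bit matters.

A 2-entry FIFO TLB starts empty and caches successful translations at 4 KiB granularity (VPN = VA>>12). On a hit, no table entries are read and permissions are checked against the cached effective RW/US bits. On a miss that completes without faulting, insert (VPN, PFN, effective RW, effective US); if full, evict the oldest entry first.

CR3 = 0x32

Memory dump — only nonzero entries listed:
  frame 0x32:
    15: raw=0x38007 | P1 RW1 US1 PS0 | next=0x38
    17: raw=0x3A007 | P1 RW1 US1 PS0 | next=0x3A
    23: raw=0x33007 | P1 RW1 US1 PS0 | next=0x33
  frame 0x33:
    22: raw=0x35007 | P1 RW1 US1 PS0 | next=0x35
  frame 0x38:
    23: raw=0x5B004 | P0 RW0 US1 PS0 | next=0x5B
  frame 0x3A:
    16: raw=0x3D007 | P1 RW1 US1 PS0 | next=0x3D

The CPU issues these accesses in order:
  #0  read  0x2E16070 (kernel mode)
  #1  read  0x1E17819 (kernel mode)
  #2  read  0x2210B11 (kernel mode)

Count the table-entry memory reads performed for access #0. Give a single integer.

Walk each access:
#0 VA=0x2E16070 (r,kernel):
  L0 @0x32[23] → 0x33007  P=1,RW=1,US=1,PS=0
  L1 @0x33[22] → 0x35007  P=1,RW=1,US=1,PS=0
  ⇒ phys 0x35070  [2 reads]
#1 VA=0x1E17819 (r,kernel):
  L0 @0x32[15] → 0x38007  P=1,RW=1,US=1,PS=0
  L1 @0x38[23] → 0x5B004  P=0,RW=0,US=1,PS=0
  → PAGE_NOT_PRESENT  (2 entries read)
#2 VA=0x2210B11 (r,kernel):
  L0 @0x32[17] → 0x3A007  P=1,RW=1,US=1,PS=0
  L1 @0x3A[16] → 0x3D007  P=1,RW=1,US=1,PS=0
  ⇒ phys 0x3DB11  [2 reads]

Entries read for #0: 2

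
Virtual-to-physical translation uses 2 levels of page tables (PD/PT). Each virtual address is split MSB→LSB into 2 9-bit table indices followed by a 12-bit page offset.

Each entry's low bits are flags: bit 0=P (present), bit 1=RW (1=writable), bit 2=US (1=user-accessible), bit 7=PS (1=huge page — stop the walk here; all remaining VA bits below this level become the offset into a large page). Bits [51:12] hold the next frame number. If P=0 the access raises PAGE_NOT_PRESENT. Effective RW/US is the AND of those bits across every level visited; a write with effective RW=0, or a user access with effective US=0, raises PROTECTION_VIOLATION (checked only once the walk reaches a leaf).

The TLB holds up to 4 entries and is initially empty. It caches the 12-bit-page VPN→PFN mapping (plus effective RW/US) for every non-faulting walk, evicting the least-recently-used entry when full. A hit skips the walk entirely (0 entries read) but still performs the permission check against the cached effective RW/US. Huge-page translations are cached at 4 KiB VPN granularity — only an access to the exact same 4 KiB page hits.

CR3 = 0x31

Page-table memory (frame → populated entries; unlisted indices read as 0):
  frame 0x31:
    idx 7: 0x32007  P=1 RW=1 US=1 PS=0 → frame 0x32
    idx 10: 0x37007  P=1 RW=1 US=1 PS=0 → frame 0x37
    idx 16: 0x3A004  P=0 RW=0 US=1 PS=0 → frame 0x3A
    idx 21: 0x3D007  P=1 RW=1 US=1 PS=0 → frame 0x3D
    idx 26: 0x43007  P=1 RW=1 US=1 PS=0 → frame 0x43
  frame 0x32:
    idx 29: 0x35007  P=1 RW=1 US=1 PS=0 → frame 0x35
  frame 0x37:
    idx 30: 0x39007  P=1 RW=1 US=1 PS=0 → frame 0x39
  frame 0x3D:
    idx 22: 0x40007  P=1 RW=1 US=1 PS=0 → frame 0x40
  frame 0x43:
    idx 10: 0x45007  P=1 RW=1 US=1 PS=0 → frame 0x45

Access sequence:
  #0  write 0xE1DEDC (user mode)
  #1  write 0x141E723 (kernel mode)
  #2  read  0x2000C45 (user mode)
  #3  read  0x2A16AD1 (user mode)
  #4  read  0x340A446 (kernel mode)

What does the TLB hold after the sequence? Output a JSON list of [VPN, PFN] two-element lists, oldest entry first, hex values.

Per-access translation:
#0 VA=0xE1DEDC (w,user):
  L0: frame=0x31 idx=7 entry=0x32007 [P=1 RW=1 US=1 PS=0]
  L1: frame=0x32 idx=29 entry=0x35007 [P=1 RW=1 US=1 PS=0]
  → PA=0x35EDC  (2 entries read)
#1 VA=0x141E723 (w,kernel):
  L0: frame=0x31 idx=10 entry=0x37007 [P=1 RW=1 US=1 PS=0]
  L1: frame=0x37 idx=30 entry=0x39007 [P=1 RW=1 US=1 PS=0]
  → PA=0x39723  (2 entries read)
#2 VA=0x2000C45 (r,user):
  L0: frame=0x31 idx=16 entry=0x3A004 [P=0 RW=0 US=1 PS=0]
  ⇒ fault: PAGE_NOT_PRESENT  — 1 lookups
#3 VA=0x2A16AD1 (r,user):
  L0: frame=0x31 idx=21 entry=0x3D007 [P=1 RW=1 US=1 PS=0]
  L1: frame=0x3D idx=22 entry=0x40007 [P=1 RW=1 US=1 PS=0]
  → PA=0x40AD1  (2 entries read)
#4 VA=0x340A446 (r,kernel):
  L0: frame=0x31 idx=26 entry=0x43007 [P=1 RW=1 US=1 PS=0]
  L1: frame=0x43 idx=10 entry=0x45007 [P=1 RW=1 US=1 PS=0]
  → PA=0x45446  (2 entries read)

TLB: [["0xE1D", "0x35"], ["0x141E", "0x39"], ["0x2A16", "0x40"], ["0x340A", "0x45"]]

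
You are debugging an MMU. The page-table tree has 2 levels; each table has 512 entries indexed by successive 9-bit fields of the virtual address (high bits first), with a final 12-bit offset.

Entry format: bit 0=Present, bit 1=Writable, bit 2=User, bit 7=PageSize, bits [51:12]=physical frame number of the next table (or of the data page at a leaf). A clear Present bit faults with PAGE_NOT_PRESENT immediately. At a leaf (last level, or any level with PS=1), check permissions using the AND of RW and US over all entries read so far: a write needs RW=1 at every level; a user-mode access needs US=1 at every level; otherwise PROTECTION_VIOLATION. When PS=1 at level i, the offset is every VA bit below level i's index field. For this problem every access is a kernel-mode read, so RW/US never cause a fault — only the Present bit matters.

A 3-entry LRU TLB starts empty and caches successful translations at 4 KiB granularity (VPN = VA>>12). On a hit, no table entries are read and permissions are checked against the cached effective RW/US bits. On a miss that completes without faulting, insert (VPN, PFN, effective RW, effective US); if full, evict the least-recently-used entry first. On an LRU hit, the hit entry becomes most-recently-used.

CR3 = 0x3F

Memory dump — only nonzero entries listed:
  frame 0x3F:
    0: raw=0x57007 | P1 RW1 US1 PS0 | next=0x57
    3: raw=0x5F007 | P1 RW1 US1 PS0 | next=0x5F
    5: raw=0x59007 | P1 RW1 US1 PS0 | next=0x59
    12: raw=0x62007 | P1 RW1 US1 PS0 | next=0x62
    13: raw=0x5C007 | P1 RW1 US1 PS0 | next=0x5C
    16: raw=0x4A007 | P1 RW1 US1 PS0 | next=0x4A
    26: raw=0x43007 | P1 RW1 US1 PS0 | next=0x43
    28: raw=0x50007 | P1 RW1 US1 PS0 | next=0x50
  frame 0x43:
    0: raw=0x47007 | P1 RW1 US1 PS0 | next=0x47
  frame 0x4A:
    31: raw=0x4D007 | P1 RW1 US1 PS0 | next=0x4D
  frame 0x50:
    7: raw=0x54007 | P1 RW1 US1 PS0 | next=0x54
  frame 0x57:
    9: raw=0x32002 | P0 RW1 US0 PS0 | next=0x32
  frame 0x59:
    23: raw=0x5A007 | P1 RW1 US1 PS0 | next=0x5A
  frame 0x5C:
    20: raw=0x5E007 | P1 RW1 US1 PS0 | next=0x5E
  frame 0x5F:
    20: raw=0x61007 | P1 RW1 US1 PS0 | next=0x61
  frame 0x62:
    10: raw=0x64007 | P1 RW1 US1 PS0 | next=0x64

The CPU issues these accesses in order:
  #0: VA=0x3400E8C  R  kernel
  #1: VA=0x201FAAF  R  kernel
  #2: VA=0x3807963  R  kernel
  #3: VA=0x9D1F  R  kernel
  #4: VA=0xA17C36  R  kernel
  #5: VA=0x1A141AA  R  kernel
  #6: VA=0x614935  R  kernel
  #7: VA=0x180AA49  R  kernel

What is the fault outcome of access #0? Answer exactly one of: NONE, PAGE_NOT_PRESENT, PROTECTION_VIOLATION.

Walk each access:
#0 VA=0x3400E8C (r,kernel):
  L0: frame=0x3F idx=26 entry=0x43007 [P=1 RW=1 US=1 PS=0]
  L1: frame=0x43 idx=0 entry=0x47007 [P=1 RW=1 US=1 PS=0]
  ⇒ phys 0x47E8C  [2 reads]
#1 VA=0x201FAAF (r,kernel):
  L0: frame=0x3F idx=16 entry=0x4A007 [P=1 RW=1 US=1 PS=0]
  L1: frame=0x4A idx=31 entry=0x4D007 [P=1 RW=1 US=1 PS=0]
  ⇒ phys 0x4DAAF  [2 reads]
#2 VA=0x3807963 (r,kernel):
  L0: frame=0x3F idx=28 entry=0x50007 [P=1 RW=1 US=1 PS=0]
  L1: frame=0x50 idx=7 entry=0x54007 [P=1 RW=1 US=1 PS=0]
  ⇒ phys 0x54963  [2 reads]
#3 VA=0x9D1F (r,kernel):
  L0: frame=0x3F idx=0 entry=0x57007 [P=1 RW=1 US=1 PS=0]
  L1: frame=0x57 idx=9 entry=0x32002 [P=0 RW=1 US=0 PS=0]
  → PAGE_NOT_PRESENT  (2 entries read)
#4 VA=0xA17C36 (r,kernel):
  L0: frame=0x3F idx=5 entry=0x59007 [P=1 RW=1 US=1 PS=0]
  L1: frame=0x59 idx=23 entry=0x5A007 [P=1 RW=1 US=1 PS=0]
  ⇒ phys 0x5AC36  [2 reads]
#5 VA=0x1A141AA (r,kernel):
  L0: frame=0x3F idx=13 entry=0x5C007 [P=1 RW=1 US=1 PS=0]
  L1: frame=0x5C idx=20 entry=0x5E007 [P=1 RW=1 US=1 PS=0]
  ⇒ phys 0x5E1AA  [2 reads]
#6 VA=0x614935 (r,kernel):
  L0: frame=0x3F idx=3 entry=0x5F007 [P=1 RW=1 US=1 PS=0]
  L1: frame=0x5F idx=20 entry=0x61007 [P=1 RW=1 US=1 PS=0]
  ⇒ phys 0x61935  [2 reads]
#7 VA=0x180AA49 (r,kernel):
  L0: frame=0x3F idx=12 entry=0x62007 [P=1 RW=1 US=1 PS=0]
  L1: frame=0x62 idx=10 entry=0x64007 [P=1 RW=1 US=1 PS=0]
  ⇒ phys 0x64A49  [2 reads]

Access #0 fault: NONE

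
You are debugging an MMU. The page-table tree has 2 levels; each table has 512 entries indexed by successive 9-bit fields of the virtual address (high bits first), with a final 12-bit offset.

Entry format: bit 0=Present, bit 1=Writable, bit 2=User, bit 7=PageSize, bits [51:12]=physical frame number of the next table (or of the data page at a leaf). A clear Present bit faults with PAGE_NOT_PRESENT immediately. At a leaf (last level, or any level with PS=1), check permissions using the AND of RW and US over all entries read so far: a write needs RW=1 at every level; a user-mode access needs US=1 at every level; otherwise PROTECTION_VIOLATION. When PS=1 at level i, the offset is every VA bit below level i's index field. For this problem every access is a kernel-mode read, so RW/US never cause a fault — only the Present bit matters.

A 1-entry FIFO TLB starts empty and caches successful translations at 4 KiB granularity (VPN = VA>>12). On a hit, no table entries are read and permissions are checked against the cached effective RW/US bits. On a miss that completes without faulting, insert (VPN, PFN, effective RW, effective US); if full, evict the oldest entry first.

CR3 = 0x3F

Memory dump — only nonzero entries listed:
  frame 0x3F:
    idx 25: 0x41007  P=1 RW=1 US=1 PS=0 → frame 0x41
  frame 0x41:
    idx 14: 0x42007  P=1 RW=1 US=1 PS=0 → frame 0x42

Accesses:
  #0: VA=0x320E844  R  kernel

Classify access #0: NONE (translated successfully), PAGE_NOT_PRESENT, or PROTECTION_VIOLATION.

Trace:
#0 VA=0x320E844 (r,kernel):
  [0] read 0x3F idx=25: raw=0x41007 flags P=1 W=1 U=1 S=0
  [1] read 0x41 idx=14: raw=0x42007 flags P=1 W=1 U=1 S=0
  → PA=0x42844  (2 entries read)

Access #0 fault: NONE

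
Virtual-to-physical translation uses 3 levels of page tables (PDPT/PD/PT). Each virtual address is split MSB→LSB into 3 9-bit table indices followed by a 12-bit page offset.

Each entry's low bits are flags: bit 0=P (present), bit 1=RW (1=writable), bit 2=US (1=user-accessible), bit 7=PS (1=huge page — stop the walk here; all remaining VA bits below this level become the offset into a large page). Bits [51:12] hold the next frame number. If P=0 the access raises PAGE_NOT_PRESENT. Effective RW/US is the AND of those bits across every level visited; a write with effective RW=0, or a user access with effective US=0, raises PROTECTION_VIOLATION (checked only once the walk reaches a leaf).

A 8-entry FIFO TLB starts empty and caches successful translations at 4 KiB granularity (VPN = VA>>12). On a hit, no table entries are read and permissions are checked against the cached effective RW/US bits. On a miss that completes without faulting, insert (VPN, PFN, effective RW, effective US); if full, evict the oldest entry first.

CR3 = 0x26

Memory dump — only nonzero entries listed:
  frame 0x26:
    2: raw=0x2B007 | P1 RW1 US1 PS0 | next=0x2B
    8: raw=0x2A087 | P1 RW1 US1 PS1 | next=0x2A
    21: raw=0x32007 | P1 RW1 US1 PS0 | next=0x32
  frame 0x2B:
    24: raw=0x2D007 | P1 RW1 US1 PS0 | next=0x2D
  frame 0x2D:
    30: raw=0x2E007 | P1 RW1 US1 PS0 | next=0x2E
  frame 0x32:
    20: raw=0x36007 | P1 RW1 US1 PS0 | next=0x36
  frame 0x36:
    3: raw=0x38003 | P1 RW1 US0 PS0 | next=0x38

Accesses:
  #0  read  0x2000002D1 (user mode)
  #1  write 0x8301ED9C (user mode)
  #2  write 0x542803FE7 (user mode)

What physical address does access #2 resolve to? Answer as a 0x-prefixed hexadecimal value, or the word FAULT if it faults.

Per-access translation:
#0 VA=0x2000002D1 (r,user):
  L0: frame=0x26 idx=8 entry=0x2A087 [P=1 RW=1 US=1 PS=1]
  → PA=0x2A2D1 (huge @L0)  (1 entries read)
#1 VA=0x8301ED9C (w,user):
  L0: frame=0x26 idx=2 entry=0x2B007 [P=1 RW=1 US=1 PS=0]
  L1: frame=0x2B idx=24 entry=0x2D007 [P=1 RW=1 US=1 PS=0]
  L2: frame=0x2D idx=30 entry=0x2E007 [P=1 RW=1 US=1 PS=0]
  → PA=0x2ED9C  (3 entries read)
#2 VA=0x542803FE7 (w,user):
  L0: frame=0x26 idx=21 entry=0x32007 [P=1 RW=1 US=1 PS=0]
  L1: frame=0x32 idx=20 entry=0x36007 [P=1 RW=1 US=1 PS=0]
  L2: frame=0x36 idx=3 entry=0x38003 [P=1 RW=1 US=0 PS=0]
  ✗ PROTECTION_VIOLATION  [3 reads]

Access #2 PA: FAULT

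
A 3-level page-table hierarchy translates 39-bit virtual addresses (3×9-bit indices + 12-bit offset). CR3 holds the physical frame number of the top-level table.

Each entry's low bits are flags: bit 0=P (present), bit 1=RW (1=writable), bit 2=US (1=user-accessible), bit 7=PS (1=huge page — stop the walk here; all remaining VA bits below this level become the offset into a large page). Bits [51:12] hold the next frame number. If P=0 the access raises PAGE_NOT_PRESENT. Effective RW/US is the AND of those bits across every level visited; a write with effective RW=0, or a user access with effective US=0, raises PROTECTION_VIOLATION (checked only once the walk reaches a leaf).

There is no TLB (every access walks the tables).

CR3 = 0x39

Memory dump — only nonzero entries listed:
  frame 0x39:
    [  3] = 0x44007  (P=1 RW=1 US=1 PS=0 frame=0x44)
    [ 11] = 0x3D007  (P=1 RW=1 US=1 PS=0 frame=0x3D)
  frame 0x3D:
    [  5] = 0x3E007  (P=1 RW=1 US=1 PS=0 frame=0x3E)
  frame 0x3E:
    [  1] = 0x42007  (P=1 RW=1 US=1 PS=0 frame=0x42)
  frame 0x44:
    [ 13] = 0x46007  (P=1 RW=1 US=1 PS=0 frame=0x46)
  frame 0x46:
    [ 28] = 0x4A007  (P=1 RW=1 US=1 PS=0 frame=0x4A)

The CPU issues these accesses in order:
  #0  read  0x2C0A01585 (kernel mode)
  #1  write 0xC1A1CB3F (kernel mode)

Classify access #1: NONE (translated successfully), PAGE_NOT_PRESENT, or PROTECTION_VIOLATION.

Trace:
#0 VA=0x2C0A01585 (r,kernel):
  L0 @0x39[11] → 0x3D007  P=1,RW=1,US=1,PS=0
  L1 @0x3D[5] → 0x3E007  P=1,RW=1,US=1,PS=0
  L2 @0x3E[1] → 0x42007  P=1,RW=1,US=1,PS=0
  → PA=0x42585  (3 entries read)
#1 VA=0xC1A1CB3F (w,kernel):
  L0 @0x39[3] → 0x44007  P=1,RW=1,US=1,PS=0
  L1 @0x44[13] → 0x46007  P=1,RW=1,US=1,PS=0
  L2 @0x46[28] → 0x4A007  P=1,RW=1,US=1,PS=0
  → PA=0x4AB3F  (3 entries read)

Access #1 fault: NONE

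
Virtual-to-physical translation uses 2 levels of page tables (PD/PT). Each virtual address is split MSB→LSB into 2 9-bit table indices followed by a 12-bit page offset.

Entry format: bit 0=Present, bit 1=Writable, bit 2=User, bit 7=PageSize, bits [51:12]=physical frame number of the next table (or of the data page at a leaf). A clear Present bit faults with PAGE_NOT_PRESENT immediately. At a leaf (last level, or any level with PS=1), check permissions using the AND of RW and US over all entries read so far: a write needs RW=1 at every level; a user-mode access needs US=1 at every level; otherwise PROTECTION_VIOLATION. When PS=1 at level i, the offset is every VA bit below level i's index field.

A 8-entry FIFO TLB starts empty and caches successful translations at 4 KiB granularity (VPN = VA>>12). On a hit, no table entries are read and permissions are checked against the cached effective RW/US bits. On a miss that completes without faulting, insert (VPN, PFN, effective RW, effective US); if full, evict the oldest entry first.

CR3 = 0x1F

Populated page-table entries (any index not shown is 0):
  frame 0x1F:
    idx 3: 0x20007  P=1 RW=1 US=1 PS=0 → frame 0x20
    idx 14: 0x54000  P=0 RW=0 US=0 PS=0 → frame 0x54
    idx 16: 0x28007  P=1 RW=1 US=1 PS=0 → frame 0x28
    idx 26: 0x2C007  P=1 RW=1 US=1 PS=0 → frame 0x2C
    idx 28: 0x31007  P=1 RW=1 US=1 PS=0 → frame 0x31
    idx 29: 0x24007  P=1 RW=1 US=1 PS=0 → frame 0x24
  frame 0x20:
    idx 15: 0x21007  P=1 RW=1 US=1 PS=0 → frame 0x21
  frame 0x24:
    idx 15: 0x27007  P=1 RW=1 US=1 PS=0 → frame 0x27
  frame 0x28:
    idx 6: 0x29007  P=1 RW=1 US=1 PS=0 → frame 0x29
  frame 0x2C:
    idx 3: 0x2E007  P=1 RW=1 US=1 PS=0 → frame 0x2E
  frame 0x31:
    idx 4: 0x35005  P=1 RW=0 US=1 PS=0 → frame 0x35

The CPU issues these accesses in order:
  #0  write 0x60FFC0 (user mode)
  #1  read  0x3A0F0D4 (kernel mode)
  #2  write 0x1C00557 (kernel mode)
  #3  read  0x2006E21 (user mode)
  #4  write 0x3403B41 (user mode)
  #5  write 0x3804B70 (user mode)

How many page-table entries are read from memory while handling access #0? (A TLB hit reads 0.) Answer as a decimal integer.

Per-access translation:
#0 VA=0x60FFC0 (w,user):
  [0] read 0x1F idx=3: raw=0x20007 flags P=1 W=1 U=1 S=0
  [1] read 0x20 idx=15: raw=0x21007 flags P=1 W=1 U=1 S=0
  ✓ 0x21FC0  — 2 lookups
#1 VA=0x3A0F0D4 (r,kernel):
  [0] read 0x1F idx=29: raw=0x24007 flags P=1 W=1 U=1 S=0
  [1] read 0x24 idx=15: raw=0x27007 flags P=1 W=1 U=1 S=0
  ✓ 0x270D4  — 2 lookups
#2 VA=0x1C00557 (w,kernel):
  [0] read 0x1F idx=14: raw=0x54000 flags P=0 W=0 U=0 S=0
  → PAGE_NOT_PRESENT  (1 entries read)
#3 VA=0x2006E21 (r,user):
  [0] read 0x1F idx=16: raw=0x28007 flags P=1 W=1 U=1 S=0
  [1] read 0x28 idx=6: raw=0x29007 flags P=1 W=1 U=1 S=0
  ✓ 0x29E21  — 2 lookups
#4 VA=0x3403B41 (w,user):
  [0] read 0x1F idx=26: raw=0x2C007 flags P=1 W=1 U=1 S=0
  [1] read 0x2C idx=3: raw=0x2E007 flags P=1 W=1 U=1 S=0
  ✓ 0x2EB41  — 2 lookups
#5 VA=0x3804B70 (w,user):
  [0] read 0x1F idx=28: raw=0x31007 flags P=1 W=1 U=1 S=0
  [1] read 0x31 idx=4: raw=0x35005 flags P=1 W=0 U=1 S=0
  → PROTECTION_VIOLATION  (2 entries read)

Entries read for #0: 2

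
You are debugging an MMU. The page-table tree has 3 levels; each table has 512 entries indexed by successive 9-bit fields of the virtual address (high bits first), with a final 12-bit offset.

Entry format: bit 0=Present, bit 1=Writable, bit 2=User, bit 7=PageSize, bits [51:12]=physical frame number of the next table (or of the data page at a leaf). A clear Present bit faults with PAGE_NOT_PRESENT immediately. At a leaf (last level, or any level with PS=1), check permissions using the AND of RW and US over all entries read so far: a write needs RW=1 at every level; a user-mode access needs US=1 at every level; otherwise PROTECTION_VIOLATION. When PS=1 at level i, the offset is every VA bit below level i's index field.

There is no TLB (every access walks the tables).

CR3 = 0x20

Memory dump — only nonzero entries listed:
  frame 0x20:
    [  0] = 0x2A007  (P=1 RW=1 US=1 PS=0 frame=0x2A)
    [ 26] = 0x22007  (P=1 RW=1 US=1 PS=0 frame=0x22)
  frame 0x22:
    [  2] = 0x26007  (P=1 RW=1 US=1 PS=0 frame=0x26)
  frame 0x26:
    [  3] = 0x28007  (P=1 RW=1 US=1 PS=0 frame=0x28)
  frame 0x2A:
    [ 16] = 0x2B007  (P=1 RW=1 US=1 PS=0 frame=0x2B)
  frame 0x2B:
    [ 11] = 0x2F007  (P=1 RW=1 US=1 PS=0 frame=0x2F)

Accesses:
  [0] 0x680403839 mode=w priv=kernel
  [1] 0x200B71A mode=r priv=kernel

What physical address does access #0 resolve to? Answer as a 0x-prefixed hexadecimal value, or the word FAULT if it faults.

Walk each access:
#0 VA=0x680403839 (w,kernel):
  L0 @0x20[26] → 0x22007  P=1,RW=1,US=1,PS=0
  L1 @0x22[2] → 0x26007  P=1,RW=1,US=1,PS=0
  L2 @0x26[3] → 0x28007  P=1,RW=1,US=1,PS=0
  ✓ 0x28839  — 3 lookups
#1 VA=0x200B71A (r,kernel):
  L0 @0x20[0] → 0x2A007  P=1,RW=1,US=1,PS=0
  L1 @0x2A[16] → 0x2B007  P=1,RW=1,US=1,PS=0
  L2 @0x2B[11] → 0x2F007  P=1,RW=1,US=1,PS=0
  ✓ 0x2F71A  — 3 lookups

Access #0 PA: 0x28839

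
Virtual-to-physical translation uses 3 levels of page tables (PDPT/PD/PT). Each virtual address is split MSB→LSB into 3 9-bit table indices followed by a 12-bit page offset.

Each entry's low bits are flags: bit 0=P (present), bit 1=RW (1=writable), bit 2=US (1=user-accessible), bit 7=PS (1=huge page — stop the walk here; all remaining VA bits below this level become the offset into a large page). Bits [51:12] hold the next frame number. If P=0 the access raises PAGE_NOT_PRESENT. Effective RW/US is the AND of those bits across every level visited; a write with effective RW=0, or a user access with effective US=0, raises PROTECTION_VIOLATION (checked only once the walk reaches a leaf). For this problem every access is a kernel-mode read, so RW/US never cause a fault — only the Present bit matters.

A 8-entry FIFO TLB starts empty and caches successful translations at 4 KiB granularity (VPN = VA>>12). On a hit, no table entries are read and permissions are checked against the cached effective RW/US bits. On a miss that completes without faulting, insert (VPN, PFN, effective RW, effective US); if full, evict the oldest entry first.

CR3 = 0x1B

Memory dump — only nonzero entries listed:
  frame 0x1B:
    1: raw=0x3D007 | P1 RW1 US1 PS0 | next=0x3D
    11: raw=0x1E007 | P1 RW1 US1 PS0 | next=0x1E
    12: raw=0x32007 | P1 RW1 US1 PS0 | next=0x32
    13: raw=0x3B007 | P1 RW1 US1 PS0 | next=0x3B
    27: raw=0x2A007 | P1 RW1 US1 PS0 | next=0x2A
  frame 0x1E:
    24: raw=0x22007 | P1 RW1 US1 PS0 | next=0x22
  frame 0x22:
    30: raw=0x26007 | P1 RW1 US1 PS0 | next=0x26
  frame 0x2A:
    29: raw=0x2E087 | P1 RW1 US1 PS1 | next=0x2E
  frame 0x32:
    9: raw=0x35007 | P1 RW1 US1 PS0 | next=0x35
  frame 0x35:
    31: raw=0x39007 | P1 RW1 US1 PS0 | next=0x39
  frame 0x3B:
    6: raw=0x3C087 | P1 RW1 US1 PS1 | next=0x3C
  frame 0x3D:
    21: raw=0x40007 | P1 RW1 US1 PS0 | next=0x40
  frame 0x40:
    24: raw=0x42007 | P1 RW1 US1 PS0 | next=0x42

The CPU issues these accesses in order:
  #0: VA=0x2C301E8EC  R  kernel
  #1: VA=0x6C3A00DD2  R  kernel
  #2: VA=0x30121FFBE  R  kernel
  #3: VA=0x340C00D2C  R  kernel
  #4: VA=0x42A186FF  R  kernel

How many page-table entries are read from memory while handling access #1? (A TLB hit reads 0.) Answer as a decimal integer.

Walk each access:
#0 VA=0x2C301E8EC (r,kernel):
  [0] read 0x1B idx=11: raw=0x1E007 flags P=1 W=1 U=1 S=0
  [1] read 0x1E idx=24: raw=0x22007 flags P=1 W=1 U=1 S=0
  [2] read 0x22 idx=30: raw=0x26007 flags P=1 W=1 U=1 S=0
  → PA=0x268EC  (3 entries read)
#1 VA=0x6C3A00DD2 (r,kernel):
  [0] read 0x1B idx=27: raw=0x2A007 flags P=1 W=1 U=1 S=0
  [1] read 0x2A idx=29: raw=0x2E087 flags P=1 W=1 U=1 S=1
  → PA=0x2EDD2 (huge @L1)  (2 entries read)
#2 VA=0x30121FFBE (r,kernel):
  [0] read 0x1B idx=12: raw=0x32007 flags P=1 W=1 U=1 S=0
  [1] read 0x32 idx=9: raw=0x35007 flags P=1 W=1 U=1 S=0
  [2] read 0x35 idx=31: raw=0x39007 flags P=1 W=1 U=1 S=0
  → PA=0x39FBE  (3 entries read)
#3 VA=0x340C00D2C (r,kernel):
  [0] read 0x1B idx=13: raw=0x3B007 flags P=1 W=1 U=1 S=0
  [1] read 0x3B idx=6: raw=0x3C087 flags P=1 W=1 U=1 S=1
  → PA=0x3CD2C (huge @L1)  (2 entries read)
#4 VA=0x42A186FF (r,kernel):
  [0] read 0x1B idx=1: raw=0x3D007 flags P=1 W=1 U=1 S=0
  [1] read 0x3D idx=21: raw=0x40007 flags P=1 W=1 U=1 S=0
  [2] read 0x40 idx=24: raw=0x42007 flags P=1 W=1 U=1 S=0
  → PA=0x426FF  (3 entries read)

Entries read for #1: 2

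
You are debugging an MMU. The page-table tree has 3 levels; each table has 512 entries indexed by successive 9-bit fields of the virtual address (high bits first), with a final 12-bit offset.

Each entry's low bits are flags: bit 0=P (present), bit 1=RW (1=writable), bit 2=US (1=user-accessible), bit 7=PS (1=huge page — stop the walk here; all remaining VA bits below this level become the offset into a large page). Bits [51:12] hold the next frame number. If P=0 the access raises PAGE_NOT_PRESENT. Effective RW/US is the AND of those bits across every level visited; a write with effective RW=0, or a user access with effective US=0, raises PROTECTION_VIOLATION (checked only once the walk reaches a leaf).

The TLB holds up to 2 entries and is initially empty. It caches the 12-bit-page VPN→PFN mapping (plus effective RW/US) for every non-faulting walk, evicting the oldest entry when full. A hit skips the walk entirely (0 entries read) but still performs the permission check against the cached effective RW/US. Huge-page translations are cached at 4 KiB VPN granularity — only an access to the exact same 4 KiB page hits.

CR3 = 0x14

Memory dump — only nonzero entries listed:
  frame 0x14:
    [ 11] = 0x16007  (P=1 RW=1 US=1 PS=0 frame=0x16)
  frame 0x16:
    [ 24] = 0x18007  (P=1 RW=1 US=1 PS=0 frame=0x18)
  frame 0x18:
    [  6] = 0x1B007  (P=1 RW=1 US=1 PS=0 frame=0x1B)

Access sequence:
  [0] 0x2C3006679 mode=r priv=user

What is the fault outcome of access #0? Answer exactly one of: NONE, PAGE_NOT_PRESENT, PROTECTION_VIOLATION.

Walk each access:
#0 VA=0x2C3006679 (r,user):
  L0 @0x14[11] → 0x16007  P=1,RW=1,US=1,PS=0
  L1 @0x16[24] → 0x18007  P=1,RW=1,US=1,PS=0
  L2 @0x18[6] → 0x1B007  P=1,RW=1,US=1,PS=0
  ⇒ phys 0x1B679  [3 reads]

Access #0 fault: NONE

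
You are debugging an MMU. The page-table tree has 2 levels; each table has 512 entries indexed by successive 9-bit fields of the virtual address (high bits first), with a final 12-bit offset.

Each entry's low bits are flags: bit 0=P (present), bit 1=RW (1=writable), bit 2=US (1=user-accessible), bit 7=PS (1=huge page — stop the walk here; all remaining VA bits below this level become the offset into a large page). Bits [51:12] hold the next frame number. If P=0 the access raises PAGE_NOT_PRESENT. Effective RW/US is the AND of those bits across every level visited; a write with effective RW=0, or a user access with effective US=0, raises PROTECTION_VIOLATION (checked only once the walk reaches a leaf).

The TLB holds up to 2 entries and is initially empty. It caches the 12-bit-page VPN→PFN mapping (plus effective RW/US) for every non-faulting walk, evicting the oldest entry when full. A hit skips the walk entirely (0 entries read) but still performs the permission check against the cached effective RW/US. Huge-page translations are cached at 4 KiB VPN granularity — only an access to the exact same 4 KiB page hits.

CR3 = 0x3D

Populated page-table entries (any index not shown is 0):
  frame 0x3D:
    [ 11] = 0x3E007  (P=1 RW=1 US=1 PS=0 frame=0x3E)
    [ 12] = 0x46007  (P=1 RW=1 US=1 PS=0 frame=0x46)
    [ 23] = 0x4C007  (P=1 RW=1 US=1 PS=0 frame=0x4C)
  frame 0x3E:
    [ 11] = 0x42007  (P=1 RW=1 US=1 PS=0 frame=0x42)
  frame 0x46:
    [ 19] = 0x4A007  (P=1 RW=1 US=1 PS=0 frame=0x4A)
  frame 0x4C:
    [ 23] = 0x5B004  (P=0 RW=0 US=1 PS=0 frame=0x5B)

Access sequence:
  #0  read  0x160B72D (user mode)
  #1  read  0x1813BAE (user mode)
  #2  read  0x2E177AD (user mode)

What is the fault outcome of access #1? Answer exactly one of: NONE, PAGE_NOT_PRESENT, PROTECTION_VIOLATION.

Per-access translation:
#0 VA=0x160B72D (r,user):
  [0] read 0x3D idx=11: raw=0x3E007 flags P=1 W=1 U=1 S=0
  [1] read 0x3E idx=11: raw=0x42007 flags P=1 W=1 U=1 S=0
  ✓ 0x4272D  — 2 lookups
#1 VA=0x1813BAE (r,user):
  [0] read 0x3D idx=12: raw=0x46007 flags P=1 W=1 U=1 S=0
  [1] read 0x46 idx=19: raw=0x4A007 flags P=1 W=1 U=1 S=0
  ✓ 0x4ABAE  — 2 lookups
#2 VA=0x2E177AD (r,user):
  [0] read 0x3D idx=23: raw=0x4C007 flags P=1 W=1 U=1 S=0
  [1] read 0x4C idx=23: raw=0x5B004 flags P=0 W=0 U=1 S=0
  ⇒ fault: PAGE_NOT_PRESENT  — 2 lookups

Access #1 fault: NONE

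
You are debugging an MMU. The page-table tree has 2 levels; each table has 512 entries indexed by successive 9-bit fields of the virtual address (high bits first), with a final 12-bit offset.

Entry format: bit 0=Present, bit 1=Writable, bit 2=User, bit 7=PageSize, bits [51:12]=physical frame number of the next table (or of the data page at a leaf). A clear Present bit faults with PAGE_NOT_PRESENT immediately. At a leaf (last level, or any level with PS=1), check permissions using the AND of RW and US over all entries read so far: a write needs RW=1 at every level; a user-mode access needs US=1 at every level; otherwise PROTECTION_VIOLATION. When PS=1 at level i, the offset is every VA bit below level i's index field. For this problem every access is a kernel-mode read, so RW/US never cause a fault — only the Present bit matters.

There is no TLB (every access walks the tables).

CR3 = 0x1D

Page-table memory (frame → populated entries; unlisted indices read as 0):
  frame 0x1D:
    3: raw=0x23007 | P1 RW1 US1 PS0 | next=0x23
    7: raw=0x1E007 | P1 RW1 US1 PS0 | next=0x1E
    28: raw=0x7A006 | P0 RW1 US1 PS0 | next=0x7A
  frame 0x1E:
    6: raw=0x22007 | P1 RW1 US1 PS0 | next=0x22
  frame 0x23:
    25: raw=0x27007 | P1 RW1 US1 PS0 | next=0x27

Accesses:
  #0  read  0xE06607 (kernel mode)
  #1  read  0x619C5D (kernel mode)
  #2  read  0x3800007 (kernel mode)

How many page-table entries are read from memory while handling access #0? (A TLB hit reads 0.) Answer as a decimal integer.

Trace:
#0 VA=0xE06607 (r,kernel):
  lvl0: tbl 0x1D, slot 7 ⇒ 0x1E007 (P1/RW1/US1/PS0)
  lvl1: tbl 0x1E, slot 6 ⇒ 0x22007 (P1/RW1/US1/PS0)
  ✓ 0x22607  — 2 lookups
#1 VA=0x619C5D (r,kernel):
  lvl0: tbl 0x1D, slot 3 ⇒ 0x23007 (P1/RW1/US1/PS0)
  lvl1: tbl 0x23, slot 25 ⇒ 0x27007 (P1/RW1/US1/PS0)
  ✓ 0x27C5D  — 2 lookups
#2 VA=0x3800007 (r,kernel):
  lvl0: tbl 0x1D, slot 28 ⇒ 0x7A006 (P0/RW1/US1/PS0)
  ✗ PAGE_NOT_PRESENT  [1 reads]

Entries read for #0: 2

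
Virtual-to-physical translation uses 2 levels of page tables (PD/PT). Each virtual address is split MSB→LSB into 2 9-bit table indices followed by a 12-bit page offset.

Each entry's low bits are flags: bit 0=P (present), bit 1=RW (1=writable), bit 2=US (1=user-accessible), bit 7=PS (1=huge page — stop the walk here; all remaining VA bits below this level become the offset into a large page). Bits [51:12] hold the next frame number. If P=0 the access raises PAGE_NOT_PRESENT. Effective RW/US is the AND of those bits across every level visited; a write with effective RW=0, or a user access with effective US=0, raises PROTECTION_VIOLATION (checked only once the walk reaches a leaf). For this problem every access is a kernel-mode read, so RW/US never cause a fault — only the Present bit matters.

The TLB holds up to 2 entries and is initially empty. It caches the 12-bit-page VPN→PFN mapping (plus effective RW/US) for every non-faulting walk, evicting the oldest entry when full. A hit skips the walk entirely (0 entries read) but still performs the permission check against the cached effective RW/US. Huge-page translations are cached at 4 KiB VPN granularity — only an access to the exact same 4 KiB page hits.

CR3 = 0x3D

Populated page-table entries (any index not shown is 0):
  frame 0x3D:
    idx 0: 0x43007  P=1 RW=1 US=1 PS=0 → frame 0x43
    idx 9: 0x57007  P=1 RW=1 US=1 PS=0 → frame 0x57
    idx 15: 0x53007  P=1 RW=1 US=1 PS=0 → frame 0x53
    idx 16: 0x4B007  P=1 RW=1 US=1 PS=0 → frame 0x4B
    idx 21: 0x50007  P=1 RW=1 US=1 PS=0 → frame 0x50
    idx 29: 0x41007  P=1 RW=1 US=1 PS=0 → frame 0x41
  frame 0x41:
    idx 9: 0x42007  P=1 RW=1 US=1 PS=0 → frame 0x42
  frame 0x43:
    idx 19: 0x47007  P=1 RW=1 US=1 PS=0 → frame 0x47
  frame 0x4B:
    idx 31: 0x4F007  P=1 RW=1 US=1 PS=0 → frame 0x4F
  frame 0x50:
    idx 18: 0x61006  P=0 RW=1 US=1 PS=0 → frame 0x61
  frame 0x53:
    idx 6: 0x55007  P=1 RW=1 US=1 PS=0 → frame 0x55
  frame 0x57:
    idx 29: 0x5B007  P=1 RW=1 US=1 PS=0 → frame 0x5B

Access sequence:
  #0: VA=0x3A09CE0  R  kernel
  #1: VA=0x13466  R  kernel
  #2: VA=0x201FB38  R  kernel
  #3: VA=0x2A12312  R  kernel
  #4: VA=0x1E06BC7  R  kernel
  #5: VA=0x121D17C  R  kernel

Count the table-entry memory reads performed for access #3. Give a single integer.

Per-access translation:
#0 VA=0x3A09CE0 (r,kernel):
  [0] read 0x3D idx=29: raw=0x41007 flags P=1 W=1 U=1 S=0
  [1] read 0x41 idx=9: raw=0x42007 flags P=1 W=1 U=1 S=0
  → PA=0x42CE0  (2 entries read)
#1 VA=0x13466 (r,kernel):
  [0] read 0x3D idx=0: raw=0x43007 flags P=1 W=1 U=1 S=0
  [1] read 0x43 idx=19: raw=0x47007 flags P=1 W=1 U=1 S=0
  → PA=0x47466  (2 entries read)
#2 VA=0x201FB38 (r,kernel):
  [0] read 0x3D idx=16: raw=0x4B007 flags P=1 W=1 U=1 S=0
  [1] read 0x4B idx=31: raw=0x4F007 flags P=1 W=1 U=1 S=0
  → PA=0x4FB38  (2 entries read)
#3 VA=0x2A12312 (r,kernel):
  [0] read 0x3D idx=21: raw=0x50007 flags P=1 W=1 U=1 S=0
  [1] read 0x50 idx=18: raw=0x61006 flags P=0 W=1 U=1 S=0
  → PAGE_NOT_PRESENT  (2 entries read)
#4 VA=0x1E06BC7 (r,kernel):
  [0] read 0x3D idx=15: raw=0x53007 flags P=1 W=1 U=1 S=0
  [1] read 0x53 idx=6: raw=0x55007 flags P=1 W=1 U=1 S=0
  → PA=0x55BC7  (2 entries read)
#5 VA=0x121D17C (r,kernel):
  [0] read 0x3D idx=9: raw=0x57007 flags P=1 W=1 U=1 S=0
  [1] read 0x57 idx=29: raw=0x5B007 flags P=1 W=1 U=1 S=0
  → PA=0x5B17C  (2 entries read)

Entries read for #3: 2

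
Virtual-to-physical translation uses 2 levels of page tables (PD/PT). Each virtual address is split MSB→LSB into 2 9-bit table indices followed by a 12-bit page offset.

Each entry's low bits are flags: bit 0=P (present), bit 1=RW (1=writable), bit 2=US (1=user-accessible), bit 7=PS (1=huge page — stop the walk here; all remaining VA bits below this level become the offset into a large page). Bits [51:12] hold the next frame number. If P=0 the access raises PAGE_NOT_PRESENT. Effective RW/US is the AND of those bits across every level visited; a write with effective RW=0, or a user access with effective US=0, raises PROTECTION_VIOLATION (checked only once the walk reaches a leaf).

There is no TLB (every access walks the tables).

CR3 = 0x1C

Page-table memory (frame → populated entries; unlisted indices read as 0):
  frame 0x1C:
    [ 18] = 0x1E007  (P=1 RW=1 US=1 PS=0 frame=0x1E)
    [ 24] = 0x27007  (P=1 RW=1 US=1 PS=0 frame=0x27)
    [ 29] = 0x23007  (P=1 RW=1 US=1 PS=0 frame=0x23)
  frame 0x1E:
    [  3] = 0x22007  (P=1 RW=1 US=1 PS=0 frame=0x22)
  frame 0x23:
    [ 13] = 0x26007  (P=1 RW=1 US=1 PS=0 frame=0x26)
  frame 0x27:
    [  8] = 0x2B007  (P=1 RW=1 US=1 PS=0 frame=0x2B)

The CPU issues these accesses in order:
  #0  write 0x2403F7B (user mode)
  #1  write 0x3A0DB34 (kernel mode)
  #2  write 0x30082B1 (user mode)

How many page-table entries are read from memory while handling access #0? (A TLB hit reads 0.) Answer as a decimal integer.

Trace:
#0 VA=0x2403F7B (w,user):
  L0 @0x1C[18] → 0x1E007  P=1,RW=1,US=1,PS=0
  L1 @0x1E[3] → 0x22007  P=1,RW=1,US=1,PS=0
  ✓ 0x22F7B  — 2 lookups
#1 VA=0x3A0DB34 (w,kernel):
  L0 @0x1C[29] → 0x23007  P=1,RW=1,US=1,PS=0
  L1 @0x23[13] → 0x26007  P=1,RW=1,US=1,PS=0
  ✓ 0x26B34  — 2 lookups
#2 VA=0x30082B1 (w,user):
  L0 @0x1C[24] → 0x27007  P=1,RW=1,US=1,PS=0
  L1 @0x27[8] → 0x2B007  P=1,RW=1,US=1,PS=0
  ✓ 0x2B2B1  — 2 lookups

Entries read for #0: 2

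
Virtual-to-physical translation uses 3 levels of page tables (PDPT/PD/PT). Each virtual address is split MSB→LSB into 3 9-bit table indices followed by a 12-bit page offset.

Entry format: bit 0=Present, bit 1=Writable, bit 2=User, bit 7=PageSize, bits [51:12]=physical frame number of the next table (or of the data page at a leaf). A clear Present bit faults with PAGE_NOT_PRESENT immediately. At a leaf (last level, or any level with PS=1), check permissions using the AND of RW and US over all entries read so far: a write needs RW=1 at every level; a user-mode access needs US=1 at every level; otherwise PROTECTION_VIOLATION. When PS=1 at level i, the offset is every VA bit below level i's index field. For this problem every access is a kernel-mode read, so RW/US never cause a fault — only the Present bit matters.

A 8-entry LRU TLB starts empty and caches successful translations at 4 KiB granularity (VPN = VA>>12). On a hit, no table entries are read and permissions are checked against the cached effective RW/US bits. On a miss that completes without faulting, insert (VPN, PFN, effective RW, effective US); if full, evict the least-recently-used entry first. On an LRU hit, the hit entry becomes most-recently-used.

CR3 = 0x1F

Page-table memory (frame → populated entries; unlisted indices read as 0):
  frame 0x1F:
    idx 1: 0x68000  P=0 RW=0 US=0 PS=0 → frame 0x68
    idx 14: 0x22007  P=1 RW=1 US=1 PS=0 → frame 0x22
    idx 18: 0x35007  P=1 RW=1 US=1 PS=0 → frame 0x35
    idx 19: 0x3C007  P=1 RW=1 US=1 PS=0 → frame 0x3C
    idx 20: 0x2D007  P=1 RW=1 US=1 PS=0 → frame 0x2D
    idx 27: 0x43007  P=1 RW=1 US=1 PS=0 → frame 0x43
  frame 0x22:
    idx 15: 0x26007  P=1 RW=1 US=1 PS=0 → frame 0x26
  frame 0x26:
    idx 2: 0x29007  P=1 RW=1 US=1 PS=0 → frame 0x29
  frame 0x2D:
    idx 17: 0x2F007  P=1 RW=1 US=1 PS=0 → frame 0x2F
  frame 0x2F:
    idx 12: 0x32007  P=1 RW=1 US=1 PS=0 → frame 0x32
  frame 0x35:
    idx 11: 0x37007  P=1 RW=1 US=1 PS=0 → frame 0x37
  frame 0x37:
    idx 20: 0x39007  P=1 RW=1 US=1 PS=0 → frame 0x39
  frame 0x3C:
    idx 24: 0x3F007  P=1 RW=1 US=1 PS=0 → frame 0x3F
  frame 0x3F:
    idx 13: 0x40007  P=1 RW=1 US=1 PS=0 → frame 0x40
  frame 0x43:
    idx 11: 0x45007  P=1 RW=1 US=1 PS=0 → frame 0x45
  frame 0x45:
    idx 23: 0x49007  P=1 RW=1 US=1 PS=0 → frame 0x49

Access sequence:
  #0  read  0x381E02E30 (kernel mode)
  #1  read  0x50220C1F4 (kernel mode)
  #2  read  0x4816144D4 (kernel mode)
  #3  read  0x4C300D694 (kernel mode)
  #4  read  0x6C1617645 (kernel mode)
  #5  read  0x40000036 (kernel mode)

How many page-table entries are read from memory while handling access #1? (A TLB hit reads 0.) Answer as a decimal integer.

Trace:
#0 VA=0x381E02E30 (r,kernel):
  L0 @0x1F[14] → 0x22007  P=1,RW=1,US=1,PS=0
  L1 @0x22[15] → 0x26007  P=1,RW=1,US=1,PS=0
  L2 @0x26[2] → 0x29007  P=1,RW=1,US=1,PS=0
  ⇒ phys 0x29E30  [3 reads]
#1 VA=0x50220C1F4 (r,kernel):
  L0 @0x1F[20] → 0x2D007  P=1,RW=1,US=1,PS=0
  L1 @0x2D[17] → 0x2F007  P=1,RW=1,US=1,PS=0
  L2 @0x2F[12] → 0x32007  P=1,RW=1,US=1,PS=0
  ⇒ phys 0x321F4  [3 reads]
#2 VA=0x4816144D4 (r,kernel):
  L0 @0x1F[18] → 0x35007  P=1,RW=1,US=1,PS=0
  L1 @0x35[11] → 0x37007  P=1,RW=1,US=1,PS=0
  L2 @0x37[20] → 0x39007  P=1,RW=1,US=1,PS=0
  ⇒ phys 0x394D4  [3 reads]
#3 VA=0x4C300D694 (r,kernel):
  L0 @0x1F[19] → 0x3C007  P=1,RW=1,US=1,PS=0
  L1 @0x3C[24] → 0x3F007  P=1,RW=1,US=1,PS=0
  L2 @0x3F[13] → 0x40007  P=1,RW=1,US=1,PS=0
  ⇒ phys 0x40694  [3 reads]
#4 VA=0x6C1617645 (r,kernel):
  L0 @0x1F[27] → 0x43007  P=1,RW=1,US=1,PS=0
  L1 @0x43[11] → 0x45007  P=1,RW=1,US=1,PS=0
  L2 @0x45[23] → 0x49007  P=1,RW=1,US=1,PS=0
  ⇒ phys 0x49645  [3 reads]
#5 VA=0x40000036 (r,kernel):
  L0 @0x1F[1] → 0x68000  P=0,RW=0,US=0,PS=0
  ✗ PAGE_NOT_PRESENT  [1 reads]

Entries read for #1: 3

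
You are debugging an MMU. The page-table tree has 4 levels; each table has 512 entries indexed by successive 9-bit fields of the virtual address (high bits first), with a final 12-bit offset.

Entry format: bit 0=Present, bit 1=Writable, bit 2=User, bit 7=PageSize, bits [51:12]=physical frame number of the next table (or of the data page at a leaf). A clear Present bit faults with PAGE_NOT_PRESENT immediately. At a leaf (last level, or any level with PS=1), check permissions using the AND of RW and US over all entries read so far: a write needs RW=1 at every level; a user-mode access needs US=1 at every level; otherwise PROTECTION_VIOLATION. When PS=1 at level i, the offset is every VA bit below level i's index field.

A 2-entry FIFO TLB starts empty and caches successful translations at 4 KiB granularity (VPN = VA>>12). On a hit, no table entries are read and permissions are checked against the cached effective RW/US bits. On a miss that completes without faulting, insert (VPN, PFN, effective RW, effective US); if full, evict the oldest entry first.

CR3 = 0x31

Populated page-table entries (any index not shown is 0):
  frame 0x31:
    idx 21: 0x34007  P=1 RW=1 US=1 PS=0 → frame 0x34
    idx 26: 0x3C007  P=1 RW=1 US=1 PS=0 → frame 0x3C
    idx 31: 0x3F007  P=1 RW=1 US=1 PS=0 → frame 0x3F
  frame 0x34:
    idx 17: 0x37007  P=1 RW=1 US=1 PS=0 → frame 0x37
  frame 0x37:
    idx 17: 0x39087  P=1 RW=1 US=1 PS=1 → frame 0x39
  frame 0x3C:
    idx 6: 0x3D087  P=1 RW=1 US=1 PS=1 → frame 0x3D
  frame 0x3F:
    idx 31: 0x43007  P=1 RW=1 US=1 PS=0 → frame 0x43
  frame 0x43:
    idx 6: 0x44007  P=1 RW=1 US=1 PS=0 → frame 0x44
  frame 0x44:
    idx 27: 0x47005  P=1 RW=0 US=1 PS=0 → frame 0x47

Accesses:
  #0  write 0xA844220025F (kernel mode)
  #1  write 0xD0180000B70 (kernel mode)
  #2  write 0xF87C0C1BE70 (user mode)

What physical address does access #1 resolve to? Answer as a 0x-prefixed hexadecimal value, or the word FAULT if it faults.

Per-access translation:
#0 VA=0xA844220025F (w,kernel):
  L0 @0x31[21] → 0x34007  P=1,RW=1,US=1,PS=0
  L1 @0x34[17] → 0x37007  P=1,RW=1,US=1,PS=0
  L2 @0x37[17] → 0x39087  P=1,RW=1,US=1,PS=1
  → PA=0x3925F (huge @L2)  (3 entries read)
#1 VA=0xD0180000B70 (w,kernel):
  L0 @0x31[26] → 0x3C007  P=1,RW=1,US=1,PS=0
  L1 @0x3C[6] → 0x3D087  P=1,RW=1,US=1,PS=1
  → PA=0x3DB70 (huge @L1)  (2 entries read)
#2 VA=0xF87C0C1BE70 (w,user):
  L0 @0x31[31] → 0x3F007  P=1,RW=1,US=1,PS=0
  L1 @0x3F[31] → 0x43007  P=1,RW=1,US=1,PS=0
  L2 @0x43[6] → 0x44007  P=1,RW=1,US=1,PS=0
  L3 @0x44[27] → 0x47005  P=1,RW=0,US=1,PS=0
  ✗ PROTECTION_VIOLATION  [4 reads]

Access #1 PA: 0x3DB70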